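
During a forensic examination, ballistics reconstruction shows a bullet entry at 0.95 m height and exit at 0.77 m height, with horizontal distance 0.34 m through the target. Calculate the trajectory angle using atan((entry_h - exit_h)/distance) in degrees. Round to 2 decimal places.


Bullet trajectory angle:
Height difference = 0.95 - 0.77 = 0.18 m
angle = atan(0.18 / 0.34)
angle = atan(0.529412)
angle = 27.90 degrees

27.90


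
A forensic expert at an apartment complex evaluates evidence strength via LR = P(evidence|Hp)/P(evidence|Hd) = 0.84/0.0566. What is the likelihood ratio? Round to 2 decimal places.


Likelihood ratio calculation:
LR = P(E|Hp) / P(E|Hd)
LR = 0.84 / 0.0566
LR = 14.84

14.84


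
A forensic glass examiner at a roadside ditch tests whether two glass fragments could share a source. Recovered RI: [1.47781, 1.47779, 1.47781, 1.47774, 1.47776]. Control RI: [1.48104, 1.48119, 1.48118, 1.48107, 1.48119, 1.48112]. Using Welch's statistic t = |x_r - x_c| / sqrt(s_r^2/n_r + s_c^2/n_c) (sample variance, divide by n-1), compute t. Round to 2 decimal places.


Welch's t-criterion for glass RI comparison:
Recovered mean = sum / n_r = 7.38891 / 5 = 1.477782
Control mean = sum / n_c = 8.88679 / 6 = 1.4811317
Recovered sample variance s_r^2 = 9.7e-10
Control sample variance s_c^2 = 4.29667e-09
Welch SE (unpooled) = sqrt(s_r^2/n_r + s_c^2/n_c) = sqrt(1.94e-10 + 7.16111e-10) = sqrt(9.10111e-10) = 3.0168e-05
|mean_r - mean_c| = 0.00334967
t = 0.00334967 / 3.0168e-05 = 111.03

111.03


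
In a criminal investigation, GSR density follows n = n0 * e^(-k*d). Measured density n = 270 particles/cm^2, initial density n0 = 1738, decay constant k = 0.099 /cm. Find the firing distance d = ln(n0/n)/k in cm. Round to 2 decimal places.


GSR distance calculation:
n0/n = 1738 / 270 = 6.437037
ln(n0/n) = 1.862068
d = 1.862068 / 0.099 = 18.81 cm

18.81


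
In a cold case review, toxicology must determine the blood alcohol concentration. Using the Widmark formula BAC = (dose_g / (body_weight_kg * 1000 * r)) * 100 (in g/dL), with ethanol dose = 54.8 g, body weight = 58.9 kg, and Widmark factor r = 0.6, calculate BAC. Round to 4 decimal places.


Applying the Widmark formula:
BAC = (dose_g / (body_wt * 1000 * r)) * 100
Denominator = 58.9 * 1000 * 0.6 = 35340
BAC = (54.8 / 35340) * 100
BAC = 0.1551 g/dL

0.1551


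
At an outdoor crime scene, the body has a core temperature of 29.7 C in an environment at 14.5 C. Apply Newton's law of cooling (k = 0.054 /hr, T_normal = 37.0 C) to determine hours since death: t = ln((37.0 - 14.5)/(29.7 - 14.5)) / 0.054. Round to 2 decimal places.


Using Newton's law of cooling:
t = ln((T_normal - T_ambient) / (T_body - T_ambient)) / k
T_normal - T_ambient = 22.5
T_body - T_ambient = 15.2
Ratio = 1.480263
ln(ratio) = 0.39222
t = 0.39222 / 0.054 = 7.26 hours

7.26


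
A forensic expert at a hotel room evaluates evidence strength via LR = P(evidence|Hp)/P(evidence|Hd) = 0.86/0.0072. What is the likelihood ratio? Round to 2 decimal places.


Likelihood ratio calculation:
LR = P(E|Hp) / P(E|Hd)
LR = 0.86 / 0.0072
LR = 119.44

119.44


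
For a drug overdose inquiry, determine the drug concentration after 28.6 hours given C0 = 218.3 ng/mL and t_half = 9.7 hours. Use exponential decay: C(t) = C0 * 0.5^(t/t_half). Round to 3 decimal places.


Drug concentration decay:
Number of half-lives = t / t_half = 28.6 / 9.7 = 2.948454
Decay factor = 0.5^2.948454 = 0.12954686
C(t) = 218.3 * 0.12954686 = 28.280 ng/mL

28.280


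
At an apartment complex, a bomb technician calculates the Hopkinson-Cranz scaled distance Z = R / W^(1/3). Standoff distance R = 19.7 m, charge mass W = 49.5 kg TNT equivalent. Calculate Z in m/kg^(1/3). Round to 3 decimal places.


Scaled distance calculation:
W^(1/3) = 49.5^(1/3) = 3.67171
Z = R / W^(1/3) = 19.7 / 3.67171
Z = 5.365 m/kg^(1/3)

5.365


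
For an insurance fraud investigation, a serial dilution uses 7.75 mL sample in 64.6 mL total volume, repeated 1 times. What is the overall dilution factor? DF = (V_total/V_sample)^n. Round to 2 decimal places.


Dilution factor calculation:
Single dilution = V_total / V_sample = 64.6 / 7.75 ≈ 8.335484
Number of dilutions = 1
Total DF = (64.6 / 7.75)^1 (full precision, rounded at the end) = 8.34

8.34


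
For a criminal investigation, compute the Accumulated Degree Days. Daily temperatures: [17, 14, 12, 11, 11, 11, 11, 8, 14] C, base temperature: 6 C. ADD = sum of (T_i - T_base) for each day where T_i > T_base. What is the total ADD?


Computing ADD day by day:
Day 1: max(0, 17 - 6) = 11
Day 2: max(0, 14 - 6) = 8
Day 3: max(0, 12 - 6) = 6
Day 4: max(0, 11 - 6) = 5
Day 5: max(0, 11 - 6) = 5
Day 6: max(0, 11 - 6) = 5
Day 7: max(0, 11 - 6) = 5
Day 8: max(0, 8 - 6) = 2
Day 9: max(0, 14 - 6) = 8
Total ADD = 55

55


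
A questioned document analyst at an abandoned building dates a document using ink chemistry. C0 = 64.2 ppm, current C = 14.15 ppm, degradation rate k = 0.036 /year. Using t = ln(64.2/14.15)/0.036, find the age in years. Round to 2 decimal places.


Document age estimation:
C0/C = 64.2 / 14.15 = 4.537102
ln(C0/C) = 1.512288
t = 1.512288 / 0.036 = 42.01 years

42.01


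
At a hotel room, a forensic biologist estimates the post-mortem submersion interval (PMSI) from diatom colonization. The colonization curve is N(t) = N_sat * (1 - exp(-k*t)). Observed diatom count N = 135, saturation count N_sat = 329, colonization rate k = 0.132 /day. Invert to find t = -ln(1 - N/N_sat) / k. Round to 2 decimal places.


PMSI from diatom colonization curve:
N / N_sat = 135 / 329 = 0.410334
1 - N/N_sat = 0.589666
ln(1 - N/N_sat) = -0.528199
t = -ln(1 - N/N_sat) / k = -(-0.528199) / 0.132 = 4.00 days

4.00


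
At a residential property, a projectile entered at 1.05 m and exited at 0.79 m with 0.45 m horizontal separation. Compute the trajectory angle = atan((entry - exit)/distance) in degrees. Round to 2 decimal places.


Bullet trajectory angle:
Height difference = 1.05 - 0.79 = 0.26 m
angle = atan(0.26 / 0.45)
angle = atan(0.577778)
angle = 30.02 degrees

30.02


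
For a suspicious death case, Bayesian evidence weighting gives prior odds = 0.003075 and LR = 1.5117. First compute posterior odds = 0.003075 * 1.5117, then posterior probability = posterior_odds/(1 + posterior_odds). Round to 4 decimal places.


Bayesian evidence evaluation:
Posterior odds = prior_odds * LR = 0.003075 * 1.5117 = 0.004648478
Posterior probability = posterior_odds / (1 + posterior_odds)
= 0.004648478 / (1 + 0.004648478)
= 0.004648478 / 1.004648478
= 0.0046

0.0046


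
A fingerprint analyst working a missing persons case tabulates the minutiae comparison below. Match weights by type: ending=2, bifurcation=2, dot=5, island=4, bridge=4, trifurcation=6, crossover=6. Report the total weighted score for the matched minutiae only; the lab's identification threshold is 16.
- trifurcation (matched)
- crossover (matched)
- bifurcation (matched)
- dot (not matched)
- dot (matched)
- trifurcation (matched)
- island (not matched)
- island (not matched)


Weighted minutiae match score:
  trifurcation: matched, +6 (running total 6)
  crossover: matched, +6 (running total 12)
  bifurcation: matched, +2 (running total 14)
  dot: not matched, +0
  dot: matched, +5 (running total 19)
  trifurcation: matched, +6 (running total 25)
  island: not matched, +0
  island: not matched, +0
Total score = 25
Threshold = 16; verdict = identification

25


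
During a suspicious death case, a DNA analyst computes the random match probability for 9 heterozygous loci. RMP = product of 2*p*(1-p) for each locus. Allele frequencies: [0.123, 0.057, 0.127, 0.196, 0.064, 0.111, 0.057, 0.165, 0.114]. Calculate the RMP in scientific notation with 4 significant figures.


Computing RMP for 9 loci:
Locus 1: 2 * 0.123 * 0.877 = 0.215742
Locus 2: 2 * 0.057 * 0.943 = 0.107502
Locus 3: 2 * 0.127 * 0.873 = 0.221742
Locus 4: 2 * 0.196 * 0.804 = 0.315168
Locus 5: 2 * 0.064 * 0.936 = 0.119808
Locus 6: 2 * 0.111 * 0.889 = 0.197358
Locus 7: 2 * 0.057 * 0.943 = 0.107502
Locus 8: 2 * 0.165 * 0.835 = 0.27555
Locus 9: 2 * 0.114 * 0.886 = 0.202008
RMP = 2.293e-07

2.293e-07


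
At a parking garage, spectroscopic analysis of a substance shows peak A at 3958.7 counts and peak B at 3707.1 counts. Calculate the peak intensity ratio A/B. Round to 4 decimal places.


Spectral peak ratio:
Peak A = 3958.7 counts
Peak B = 3707.1 counts
Ratio = 3958.7 / 3707.1 = 1.0679

1.0679


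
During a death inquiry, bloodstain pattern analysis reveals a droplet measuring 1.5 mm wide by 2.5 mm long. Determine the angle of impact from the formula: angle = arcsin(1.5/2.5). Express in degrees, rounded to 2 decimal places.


Blood spatter impact angle calculation:
width / length = 1.5 / 2.5 = 0.6
angle = arcsin(0.6)
angle = 36.87 degrees

36.87


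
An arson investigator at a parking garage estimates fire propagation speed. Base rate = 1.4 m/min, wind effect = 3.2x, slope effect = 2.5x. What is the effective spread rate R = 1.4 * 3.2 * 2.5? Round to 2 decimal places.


Fire spread rate calculation:
R = R0 * wind_factor * slope_factor
= 1.4 * 3.2 * 2.5
= 4.48 * 2.5
= 11.20 m/min

11.20


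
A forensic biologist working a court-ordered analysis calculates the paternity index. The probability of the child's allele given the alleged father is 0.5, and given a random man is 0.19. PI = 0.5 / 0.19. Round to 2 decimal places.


Paternity Index calculation:
PI = P(allele|father) / P(allele|random)
PI = 0.5 / 0.19
PI = 2.63

2.63


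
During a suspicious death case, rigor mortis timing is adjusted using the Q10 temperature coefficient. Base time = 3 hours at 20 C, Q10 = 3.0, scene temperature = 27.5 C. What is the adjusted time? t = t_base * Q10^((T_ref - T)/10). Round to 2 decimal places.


Rigor mortis time adjustment:
Exponent = (T_ref - T_actual) / 10 = (20 - 27.5) / 10 = -0.75
Q10 factor = 3.0^-0.75 = 0.43869
t_adjusted = 3 * 0.43869 = 1.32 hours

1.32


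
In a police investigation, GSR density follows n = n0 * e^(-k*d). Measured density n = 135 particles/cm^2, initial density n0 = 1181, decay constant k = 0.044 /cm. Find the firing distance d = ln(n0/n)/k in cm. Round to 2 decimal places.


GSR distance calculation:
n0/n = 1181 / 135 = 8.748148
ln(n0/n) = 2.168842
d = 2.168842 / 0.044 = 49.29 cm

49.29


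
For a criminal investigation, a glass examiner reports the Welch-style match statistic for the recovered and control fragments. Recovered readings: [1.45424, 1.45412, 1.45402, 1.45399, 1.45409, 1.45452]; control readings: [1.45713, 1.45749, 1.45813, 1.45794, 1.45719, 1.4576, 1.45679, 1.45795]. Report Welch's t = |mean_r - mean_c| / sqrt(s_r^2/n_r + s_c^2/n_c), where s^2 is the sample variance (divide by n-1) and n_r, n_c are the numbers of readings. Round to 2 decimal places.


Welch's t-criterion for glass RI comparison:
Recovered mean = sum / n_r = 8.72498 / 6 = 1.4541633
Control mean = sum / n_c = 11.66022 / 8 = 1.4575275
Recovered sample variance s_r^2 = 3.81867e-08
Control sample variance s_c^2 = 2.19164e-07
Welch SE (unpooled) = sqrt(s_r^2/n_r + s_c^2/n_c) = sqrt(6.36444e-09 + 2.73955e-08) = sqrt(3.37599e-08) = 0.000183739
|mean_r - mean_c| = 0.00336417
t = 0.00336417 / 0.000183739 = 18.31

18.31


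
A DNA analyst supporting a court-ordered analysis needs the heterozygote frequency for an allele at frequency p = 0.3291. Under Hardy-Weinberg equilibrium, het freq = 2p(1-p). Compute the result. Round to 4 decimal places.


Hardy-Weinberg heterozygote frequency:
q = 1 - p = 1 - 0.3291 = 0.6709
2pq = 2 * 0.3291 * 0.6709 = 0.4416

0.4416


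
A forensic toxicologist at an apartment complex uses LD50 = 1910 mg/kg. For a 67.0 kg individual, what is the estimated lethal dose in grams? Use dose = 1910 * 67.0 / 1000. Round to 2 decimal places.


Lethal dose calculation:
Lethal dose = LD50 * body_weight / 1000
= 1910 * 67.0 / 1000
= 127970 / 1000
= 127.97 g

127.97


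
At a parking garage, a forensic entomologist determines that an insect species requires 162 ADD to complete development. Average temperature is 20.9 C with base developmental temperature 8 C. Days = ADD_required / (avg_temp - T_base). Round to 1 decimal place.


Insect development time:
Effective temperature = avg_temp - T_base = 20.9 - 8 = 12.9 C
Days = ADD / effective_temp = 162 / 12.9 = 12.6 days

12.6


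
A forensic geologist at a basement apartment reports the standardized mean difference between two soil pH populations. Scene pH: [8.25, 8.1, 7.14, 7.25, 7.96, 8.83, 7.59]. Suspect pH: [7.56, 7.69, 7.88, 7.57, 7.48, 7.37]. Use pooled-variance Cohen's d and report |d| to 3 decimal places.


Pooled-variance Cohen's d for soil pH comparison:
Scene mean = 55.12 / 7 = 7.874286
Suspect mean = 45.55 / 6 = 7.591667
Scene sample variance s_s^2 = 0.353762
Suspect sample variance s_c^2 = 0.031177
Pooled variance = ((n_s-1)*s_s^2 + (n_c-1)*s_c^2) / (n_s + n_c - 2) = 0.207132
Pooled SD = sqrt(0.207132) = 0.455118
Mean difference = 0.282619
|d| = |0.282619| / 0.455118 = 0.621

0.621


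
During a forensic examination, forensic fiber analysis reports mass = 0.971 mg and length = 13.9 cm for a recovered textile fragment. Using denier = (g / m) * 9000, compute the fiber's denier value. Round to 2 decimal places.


Denier calculation:
Mass in grams = 0.971 mg / 1000 = 0.000971 g
Length in meters = 13.9 cm / 100 = 0.139 m
Linear density = mass / length = 0.000971 / 0.139 = 0.00698561 g/m
Denier = (g/m) * 9000 = 0.00698561 * 9000 = 62.87

62.87


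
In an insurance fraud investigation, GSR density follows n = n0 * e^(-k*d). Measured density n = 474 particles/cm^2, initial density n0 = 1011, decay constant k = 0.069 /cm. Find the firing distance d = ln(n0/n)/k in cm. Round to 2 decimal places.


GSR distance calculation:
n0/n = 1011 / 474 = 2.132911
ln(n0/n) = 0.757488
d = 0.757488 / 0.069 = 10.98 cm

10.98


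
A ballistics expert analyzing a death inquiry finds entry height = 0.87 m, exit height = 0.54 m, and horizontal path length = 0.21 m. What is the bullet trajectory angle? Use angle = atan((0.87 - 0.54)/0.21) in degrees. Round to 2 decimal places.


Bullet trajectory angle:
Height difference = 0.87 - 0.54 = 0.33 m
angle = atan(0.33 / 0.21)
angle = atan(1.571429)
angle = 57.53 degrees

57.53


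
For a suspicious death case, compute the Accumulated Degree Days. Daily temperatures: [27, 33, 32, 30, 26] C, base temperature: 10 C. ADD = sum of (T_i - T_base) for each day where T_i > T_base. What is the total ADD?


Computing ADD day by day:
Day 1: max(0, 27 - 10) = 17
Day 2: max(0, 33 - 10) = 23
Day 3: max(0, 32 - 10) = 22
Day 4: max(0, 30 - 10) = 20
Day 5: max(0, 26 - 10) = 16
Total ADD = 98

98


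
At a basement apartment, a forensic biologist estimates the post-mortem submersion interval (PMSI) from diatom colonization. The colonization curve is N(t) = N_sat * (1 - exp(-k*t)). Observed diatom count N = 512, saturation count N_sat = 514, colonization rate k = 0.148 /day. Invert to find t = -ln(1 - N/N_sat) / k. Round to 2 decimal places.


PMSI from diatom colonization curve:
N / N_sat = 512 / 514 = 0.996109
1 - N/N_sat = 0.003891
ln(1 - N/N_sat) = -5.549089
t = -ln(1 - N/N_sat) / k = -(-5.549089) / 0.148 = 37.49 days

37.49


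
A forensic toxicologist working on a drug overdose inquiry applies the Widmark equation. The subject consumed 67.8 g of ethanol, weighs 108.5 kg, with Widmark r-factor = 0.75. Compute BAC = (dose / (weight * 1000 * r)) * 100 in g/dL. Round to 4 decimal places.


Applying the Widmark formula:
BAC = (dose_g / (body_wt * 1000 * r)) * 100
Denominator = 108.5 * 1000 * 0.75 = 81375
BAC = (67.8 / 81375) * 100
BAC = 0.0833 g/dL

0.0833


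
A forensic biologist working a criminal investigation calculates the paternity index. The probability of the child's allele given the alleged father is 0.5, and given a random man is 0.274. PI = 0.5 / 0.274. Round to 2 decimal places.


Paternity Index calculation:
PI = P(allele|father) / P(allele|random)
PI = 0.5 / 0.274
PI = 1.82

1.82


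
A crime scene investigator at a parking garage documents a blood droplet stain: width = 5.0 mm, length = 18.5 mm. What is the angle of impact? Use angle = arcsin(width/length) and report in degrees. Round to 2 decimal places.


Blood spatter impact angle calculation:
width / length = 5.0 / 18.5 = 0.27027
angle = arcsin(0.27027)
angle = 15.68 degrees

15.68


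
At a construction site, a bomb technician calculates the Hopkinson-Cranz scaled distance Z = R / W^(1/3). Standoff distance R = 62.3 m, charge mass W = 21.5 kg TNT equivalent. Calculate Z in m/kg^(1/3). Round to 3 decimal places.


Scaled distance calculation:
W^(1/3) = 21.5^(1/3) = 2.780649
Z = R / W^(1/3) = 62.3 / 2.780649
Z = 22.405 m/kg^(1/3)

22.405


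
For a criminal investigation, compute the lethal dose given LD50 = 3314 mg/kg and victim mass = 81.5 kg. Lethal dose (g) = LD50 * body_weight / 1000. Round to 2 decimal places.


Lethal dose calculation:
Lethal dose = LD50 * body_weight / 1000
= 3314 * 81.5 / 1000
= 270091 / 1000
= 270.09 g

270.09


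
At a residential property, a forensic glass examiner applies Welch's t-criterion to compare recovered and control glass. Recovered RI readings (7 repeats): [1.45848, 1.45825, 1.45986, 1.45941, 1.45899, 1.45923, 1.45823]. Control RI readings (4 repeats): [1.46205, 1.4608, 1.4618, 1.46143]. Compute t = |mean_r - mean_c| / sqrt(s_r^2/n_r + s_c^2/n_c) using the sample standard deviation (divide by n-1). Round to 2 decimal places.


Welch's t-criterion for glass RI comparison:
Recovered mean = sum / n_r = 10.21245 / 7 = 1.4589214
Control mean = sum / n_c = 5.84608 / 4 = 1.46152
Recovered sample variance s_r^2 = 3.90548e-07
Control sample variance s_c^2 = 2.95267e-07
Welch SE (unpooled) = sqrt(s_r^2/n_r + s_c^2/n_c) = sqrt(5.57925e-08 + 7.38167e-08) = sqrt(1.29609e-07) = 0.000360012
|mean_r - mean_c| = 0.00259857
t = 0.00259857 / 0.000360012 = 7.22

7.22


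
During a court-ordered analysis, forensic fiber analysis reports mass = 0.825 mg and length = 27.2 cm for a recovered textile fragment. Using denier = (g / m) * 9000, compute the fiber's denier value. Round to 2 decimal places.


Denier calculation:
Mass in grams = 0.825 mg / 1000 = 0.000825 g
Length in meters = 27.2 cm / 100 = 0.272 m
Linear density = mass / length = 0.000825 / 0.272 = 0.00303309 g/m
Denier = (g/m) * 9000 = 0.00303309 * 9000 = 27.30

27.30


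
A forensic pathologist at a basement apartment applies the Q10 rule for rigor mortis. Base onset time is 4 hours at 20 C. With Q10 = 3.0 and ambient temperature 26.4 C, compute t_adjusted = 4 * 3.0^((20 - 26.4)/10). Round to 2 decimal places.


Rigor mortis time adjustment:
Exponent = (T_ref - T_actual) / 10 = (20 - 26.4) / 10 = -0.64
Q10 factor = 3.0^-0.64 = 0.49504
t_adjusted = 4 * 0.49504 = 1.98 hours

1.98


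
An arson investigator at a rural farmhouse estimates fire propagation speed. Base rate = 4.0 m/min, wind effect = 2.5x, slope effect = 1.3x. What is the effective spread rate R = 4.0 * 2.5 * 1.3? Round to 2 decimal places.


Fire spread rate calculation:
R = R0 * wind_factor * slope_factor
= 4.0 * 2.5 * 1.3
= 10 * 1.3
= 13.00 m/min

13.00


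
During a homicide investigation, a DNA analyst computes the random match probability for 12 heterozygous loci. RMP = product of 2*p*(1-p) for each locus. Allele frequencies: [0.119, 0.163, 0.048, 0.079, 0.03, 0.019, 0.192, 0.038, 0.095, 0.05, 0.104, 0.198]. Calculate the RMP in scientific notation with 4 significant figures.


Computing RMP for 12 loci:
Locus 1: 2 * 0.119 * 0.881 = 0.209678
Locus 2: 2 * 0.163 * 0.837 = 0.272862
Locus 3: 2 * 0.048 * 0.952 = 0.091392
Locus 4: 2 * 0.079 * 0.921 = 0.145518
Locus 5: 2 * 0.03 * 0.97 = 0.0582
Locus 6: 2 * 0.019 * 0.981 = 0.037278
Locus 7: 2 * 0.192 * 0.808 = 0.310272
Locus 8: 2 * 0.038 * 0.962 = 0.073112
Locus 9: 2 * 0.095 * 0.905 = 0.17195
Locus 10: 2 * 0.05 * 0.95 = 0.095
Locus 11: 2 * 0.104 * 0.896 = 0.186368
Locus 12: 2 * 0.198 * 0.802 = 0.317592
RMP = 3.621e-11

3.621e-11


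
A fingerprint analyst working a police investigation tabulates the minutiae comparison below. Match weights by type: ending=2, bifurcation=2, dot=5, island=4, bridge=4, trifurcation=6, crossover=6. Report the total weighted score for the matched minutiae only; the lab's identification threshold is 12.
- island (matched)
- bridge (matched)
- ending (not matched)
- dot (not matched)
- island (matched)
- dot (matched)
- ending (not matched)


Weighted minutiae match score:
  island: matched, +4 (running total 4)
  bridge: matched, +4 (running total 8)
  ending: not matched, +0
  dot: not matched, +0
  island: matched, +4 (running total 12)
  dot: matched, +5 (running total 17)
  ending: not matched, +0
Total score = 17
Threshold = 12; verdict = identification

17


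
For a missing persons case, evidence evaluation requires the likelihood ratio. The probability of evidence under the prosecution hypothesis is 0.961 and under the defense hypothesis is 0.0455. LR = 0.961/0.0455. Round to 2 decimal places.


Likelihood ratio calculation:
LR = P(E|Hp) / P(E|Hd)
LR = 0.961 / 0.0455
LR = 21.12

21.12


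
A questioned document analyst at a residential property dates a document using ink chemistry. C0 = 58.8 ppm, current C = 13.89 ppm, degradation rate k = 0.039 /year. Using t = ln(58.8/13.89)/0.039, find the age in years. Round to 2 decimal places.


Document age estimation:
C0/C = 58.8 / 13.89 = 4.233261
ln(C0/C) = 1.442973
t = 1.442973 / 0.039 = 37.00 years

37.00


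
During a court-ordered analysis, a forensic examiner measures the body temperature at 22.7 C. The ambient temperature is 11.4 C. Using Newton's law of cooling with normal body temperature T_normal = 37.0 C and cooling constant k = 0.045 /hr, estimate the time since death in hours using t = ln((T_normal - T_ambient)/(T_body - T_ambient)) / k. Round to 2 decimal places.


Using Newton's law of cooling:
t = ln((T_normal - T_ambient) / (T_body - T_ambient)) / k
T_normal - T_ambient = 25.6
T_body - T_ambient = 11.3
Ratio = 2.265487
ln(ratio) = 0.81779
t = 0.81779 / 0.045 = 18.17 hours

18.17


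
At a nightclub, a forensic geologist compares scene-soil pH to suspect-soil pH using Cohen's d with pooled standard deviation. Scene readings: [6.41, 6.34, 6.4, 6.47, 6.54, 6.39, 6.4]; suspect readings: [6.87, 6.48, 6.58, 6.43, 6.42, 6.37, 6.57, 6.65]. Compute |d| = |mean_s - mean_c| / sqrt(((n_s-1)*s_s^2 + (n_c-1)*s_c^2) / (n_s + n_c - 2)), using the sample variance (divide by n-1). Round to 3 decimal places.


Pooled-variance Cohen's d for soil pH comparison:
Scene mean = 44.95 / 7 = 6.421429
Suspect mean = 52.37 / 8 = 6.54625
Scene sample variance s_s^2 = 0.004181
Suspect sample variance s_c^2 = 0.026027
Pooled variance = ((n_s-1)*s_s^2 + (n_c-1)*s_c^2) / (n_s + n_c - 2) = 0.015944
Pooled SD = sqrt(0.015944) = 0.12627
Mean difference = -0.124821
|d| = |-0.124821| / 0.12627 = 0.989

0.989


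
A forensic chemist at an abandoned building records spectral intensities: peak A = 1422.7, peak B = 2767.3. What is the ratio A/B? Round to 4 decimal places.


Spectral peak ratio:
Peak A = 1422.7 counts
Peak B = 2767.3 counts
Ratio = 1422.7 / 2767.3 = 0.5141

0.5141


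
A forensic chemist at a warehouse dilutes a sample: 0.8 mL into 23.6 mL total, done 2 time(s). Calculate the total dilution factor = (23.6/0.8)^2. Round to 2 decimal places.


Dilution factor calculation:
Single dilution = V_total / V_sample = 23.6 / 0.8 ≈ 29.5
Number of dilutions = 2
Total DF = (23.6 / 0.8)^2 (full precision, rounded at the end) = 870.25

870.25


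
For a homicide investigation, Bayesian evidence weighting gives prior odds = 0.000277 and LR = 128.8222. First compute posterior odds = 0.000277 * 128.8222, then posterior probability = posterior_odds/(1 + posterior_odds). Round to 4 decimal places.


Bayesian evidence evaluation:
Posterior odds = prior_odds * LR = 0.000277 * 128.8222 = 0.03568375
Posterior probability = posterior_odds / (1 + posterior_odds)
= 0.03568375 / (1 + 0.03568375)
= 0.03568375 / 1.03568375
= 0.0345

0.0345


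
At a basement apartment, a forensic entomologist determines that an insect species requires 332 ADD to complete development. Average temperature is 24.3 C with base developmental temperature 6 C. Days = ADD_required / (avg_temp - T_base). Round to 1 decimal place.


Insect development time:
Effective temperature = avg_temp - T_base = 24.3 - 6 = 18.3 C
Days = ADD / effective_temp = 332 / 18.3 = 18.1 days

18.1


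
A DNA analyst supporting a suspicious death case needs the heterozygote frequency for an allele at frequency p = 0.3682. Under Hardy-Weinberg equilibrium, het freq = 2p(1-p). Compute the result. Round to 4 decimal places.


Hardy-Weinberg heterozygote frequency:
q = 1 - p = 1 - 0.3682 = 0.6318
2pq = 2 * 0.3682 * 0.6318 = 0.4653

0.4653


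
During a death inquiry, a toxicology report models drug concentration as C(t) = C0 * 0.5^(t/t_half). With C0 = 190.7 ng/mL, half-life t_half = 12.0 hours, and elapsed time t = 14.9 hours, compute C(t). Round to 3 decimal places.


Drug concentration decay:
Number of half-lives = t / t_half = 14.9 / 12.0 = 1.241667
Decay factor = 0.5^1.241667 = 0.42288374
C(t) = 190.7 * 0.42288374 = 80.644 ng/mL

80.644


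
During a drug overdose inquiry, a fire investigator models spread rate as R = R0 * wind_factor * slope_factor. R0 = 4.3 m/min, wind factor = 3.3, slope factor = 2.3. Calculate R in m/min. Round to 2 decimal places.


Fire spread rate calculation:
R = R0 * wind_factor * slope_factor
= 4.3 * 3.3 * 2.3
= 14.19 * 2.3
= 32.64 m/min

32.64


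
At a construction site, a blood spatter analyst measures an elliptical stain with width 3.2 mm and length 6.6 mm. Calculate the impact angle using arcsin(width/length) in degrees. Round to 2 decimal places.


Blood spatter impact angle calculation:
width / length = 3.2 / 6.6 = 0.484848
angle = arcsin(0.484848)
angle = 29.00 degrees

29.00


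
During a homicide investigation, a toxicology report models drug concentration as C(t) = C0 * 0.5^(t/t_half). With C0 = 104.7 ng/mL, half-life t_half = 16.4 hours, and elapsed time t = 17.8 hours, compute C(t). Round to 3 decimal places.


Drug concentration decay:
Number of half-lives = t / t_half = 17.8 / 16.4 = 1.085366
Decay factor = 0.5^1.085366 = 0.47127269
C(t) = 104.7 * 0.47127269 = 49.342 ng/mL

49.342


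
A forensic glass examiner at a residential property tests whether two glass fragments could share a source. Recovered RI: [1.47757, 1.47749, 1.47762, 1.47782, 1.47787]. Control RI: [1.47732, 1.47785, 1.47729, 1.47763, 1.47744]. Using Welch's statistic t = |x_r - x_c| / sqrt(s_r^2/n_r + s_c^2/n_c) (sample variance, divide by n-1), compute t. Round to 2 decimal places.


Welch's t-criterion for glass RI comparison:
Recovered mean = sum / n_r = 7.38837 / 5 = 1.477674
Control mean = sum / n_c = 7.38753 / 5 = 1.477506
Recovered sample variance s_r^2 = 2.683e-08
Control sample variance s_c^2 = 5.483e-08
Welch SE (unpooled) = sqrt(s_r^2/n_r + s_c^2/n_c) = sqrt(5.366e-09 + 1.0966e-08) = sqrt(1.6332e-08) = 0.000127797
|mean_r - mean_c| = 0.000168
t = 0.000168 / 0.000127797 = 1.31

1.31


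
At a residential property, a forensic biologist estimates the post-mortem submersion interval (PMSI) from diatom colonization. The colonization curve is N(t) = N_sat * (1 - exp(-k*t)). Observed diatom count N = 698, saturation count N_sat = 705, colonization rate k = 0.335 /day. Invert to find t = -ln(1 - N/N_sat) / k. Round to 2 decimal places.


PMSI from diatom colonization curve:
N / N_sat = 698 / 705 = 0.990071
1 - N/N_sat = 0.009929
ln(1 - N/N_sat) = -4.612296
t = -ln(1 - N/N_sat) / k = -(-4.612296) / 0.335 = 13.77 days

13.77


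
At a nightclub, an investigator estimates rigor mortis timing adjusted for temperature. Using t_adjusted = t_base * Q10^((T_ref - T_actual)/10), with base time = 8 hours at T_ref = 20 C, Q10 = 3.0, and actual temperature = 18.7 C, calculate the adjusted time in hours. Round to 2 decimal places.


Rigor mortis time adjustment:
Exponent = (T_ref - T_actual) / 10 = (20 - 18.7) / 10 = 0.13
Q10 factor = 3.0^0.13 = 1.15352
t_adjusted = 8 * 1.15352 = 9.23 hours

9.23


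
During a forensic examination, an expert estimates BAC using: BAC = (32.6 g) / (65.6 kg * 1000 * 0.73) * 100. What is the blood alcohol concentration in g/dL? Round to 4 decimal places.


Applying the Widmark formula:
BAC = (dose_g / (body_wt * 1000 * r)) * 100
Denominator = 65.6 * 1000 * 0.73 = 47888
BAC = (32.6 / 47888) * 100
BAC = 0.0681 g/dL

0.0681


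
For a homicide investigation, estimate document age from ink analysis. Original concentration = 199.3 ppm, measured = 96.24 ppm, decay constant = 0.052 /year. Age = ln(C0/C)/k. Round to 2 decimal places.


Document age estimation:
C0/C = 199.3 / 96.24 = 2.070865
ln(C0/C) = 0.727966
t = 0.727966 / 0.052 = 14.00 years

14.00


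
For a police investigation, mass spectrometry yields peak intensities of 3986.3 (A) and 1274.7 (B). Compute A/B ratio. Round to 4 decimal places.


Spectral peak ratio:
Peak A = 3986.3 counts
Peak B = 1274.7 counts
Ratio = 3986.3 / 1274.7 = 3.1272

3.1272


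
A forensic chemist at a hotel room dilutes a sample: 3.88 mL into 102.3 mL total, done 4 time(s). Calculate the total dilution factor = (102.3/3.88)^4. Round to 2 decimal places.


Dilution factor calculation:
Single dilution = V_total / V_sample = 102.3 / 3.88 ≈ 26.365979
Number of dilutions = 4
Total DF = (102.3 / 3.88)^4 (full precision, rounded at the end) = 483254.19

483254.19


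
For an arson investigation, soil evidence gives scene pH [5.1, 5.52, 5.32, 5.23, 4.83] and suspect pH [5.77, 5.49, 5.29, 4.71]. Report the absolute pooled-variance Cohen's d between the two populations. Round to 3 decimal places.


Pooled-variance Cohen's d for soil pH comparison:
Scene mean = 26 / 5 = 5.2
Suspect mean = 21.26 / 4 = 5.315
Scene sample variance s_s^2 = 0.06615
Suspect sample variance s_c^2 = 0.201433
Pooled variance = ((n_s-1)*s_s^2 + (n_c-1)*s_c^2) / (n_s + n_c - 2) = 0.124129
Pooled SD = sqrt(0.124129) = 0.352319
Mean difference = -0.115
|d| = |-0.115| / 0.352319 = 0.326

0.326


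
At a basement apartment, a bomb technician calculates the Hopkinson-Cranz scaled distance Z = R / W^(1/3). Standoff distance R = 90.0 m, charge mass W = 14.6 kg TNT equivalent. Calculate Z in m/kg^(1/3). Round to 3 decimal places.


Scaled distance calculation:
W^(1/3) = 14.6^(1/3) = 2.444092
Z = R / W^(1/3) = 90.0 / 2.444092
Z = 36.823 m/kg^(1/3)

36.823


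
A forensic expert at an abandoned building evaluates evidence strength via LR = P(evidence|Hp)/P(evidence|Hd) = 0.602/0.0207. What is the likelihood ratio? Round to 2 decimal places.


Likelihood ratio calculation:
LR = P(E|Hp) / P(E|Hd)
LR = 0.602 / 0.0207
LR = 29.08

29.08


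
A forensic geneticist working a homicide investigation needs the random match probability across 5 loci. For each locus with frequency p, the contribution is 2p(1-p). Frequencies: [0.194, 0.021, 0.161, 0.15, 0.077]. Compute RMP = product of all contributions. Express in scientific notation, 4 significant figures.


Computing RMP for 5 loci:
Locus 1: 2 * 0.194 * 0.806 = 0.312728
Locus 2: 2 * 0.021 * 0.979 = 0.041118
Locus 3: 2 * 0.161 * 0.839 = 0.270158
Locus 4: 2 * 0.15 * 0.85 = 0.255
Locus 5: 2 * 0.077 * 0.923 = 0.142142
RMP = 1.259e-04

1.259e-04


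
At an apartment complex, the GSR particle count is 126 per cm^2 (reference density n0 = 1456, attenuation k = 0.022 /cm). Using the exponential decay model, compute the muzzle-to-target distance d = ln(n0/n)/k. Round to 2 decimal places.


GSR distance calculation:
n0/n = 1456 / 126 = 11.555556
ln(n0/n) = 2.447166
d = 2.447166 / 0.022 = 111.23 cm

111.23


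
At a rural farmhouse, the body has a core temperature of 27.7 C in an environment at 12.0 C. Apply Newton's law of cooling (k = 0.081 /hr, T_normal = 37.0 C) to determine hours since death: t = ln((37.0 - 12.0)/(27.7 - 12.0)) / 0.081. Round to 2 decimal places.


Using Newton's law of cooling:
t = ln((T_normal - T_ambient) / (T_body - T_ambient)) / k
T_normal - T_ambient = 25.0
T_body - T_ambient = 15.7
Ratio = 1.592357
ln(ratio) = 0.465215
t = 0.465215 / 0.081 = 5.74 hours

5.74


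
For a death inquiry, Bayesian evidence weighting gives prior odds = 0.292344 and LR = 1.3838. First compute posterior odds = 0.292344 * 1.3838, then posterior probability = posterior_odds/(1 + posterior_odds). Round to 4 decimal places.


Bayesian evidence evaluation:
Posterior odds = prior_odds * LR = 0.292344 * 1.3838 = 0.4045456
Posterior probability = posterior_odds / (1 + posterior_odds)
= 0.4045456 / (1 + 0.4045456)
= 0.4045456 / 1.4045456
= 0.2880

0.2880


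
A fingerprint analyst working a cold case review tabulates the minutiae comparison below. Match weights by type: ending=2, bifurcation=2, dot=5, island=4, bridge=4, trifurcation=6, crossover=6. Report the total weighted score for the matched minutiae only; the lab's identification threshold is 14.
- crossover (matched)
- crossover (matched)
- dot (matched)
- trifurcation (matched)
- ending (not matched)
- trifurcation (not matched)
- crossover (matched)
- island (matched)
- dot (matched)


Weighted minutiae match score:
  crossover: matched, +6 (running total 6)
  crossover: matched, +6 (running total 12)
  dot: matched, +5 (running total 17)
  trifurcation: matched, +6 (running total 23)
  ending: not matched, +0
  trifurcation: not matched, +0
  crossover: matched, +6 (running total 29)
  island: matched, +4 (running total 33)
  dot: matched, +5 (running total 38)
Total score = 38
Threshold = 14; verdict = identification

38


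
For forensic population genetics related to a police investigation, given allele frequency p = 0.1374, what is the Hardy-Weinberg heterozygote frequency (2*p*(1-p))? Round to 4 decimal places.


Hardy-Weinberg heterozygote frequency:
q = 1 - p = 1 - 0.1374 = 0.8626
2pq = 2 * 0.1374 * 0.8626 = 0.2370

0.2370


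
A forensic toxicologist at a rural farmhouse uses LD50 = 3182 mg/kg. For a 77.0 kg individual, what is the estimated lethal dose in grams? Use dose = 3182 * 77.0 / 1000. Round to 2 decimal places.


Lethal dose calculation:
Lethal dose = LD50 * body_weight / 1000
= 3182 * 77.0 / 1000
= 245014 / 1000
= 245.01 g

245.01


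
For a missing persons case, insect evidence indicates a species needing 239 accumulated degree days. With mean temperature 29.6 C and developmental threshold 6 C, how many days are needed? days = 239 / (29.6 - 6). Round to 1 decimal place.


Insect development time:
Effective temperature = avg_temp - T_base = 29.6 - 6 = 23.6 C
Days = ADD / effective_temp = 239 / 23.6 = 10.1 days

10.1


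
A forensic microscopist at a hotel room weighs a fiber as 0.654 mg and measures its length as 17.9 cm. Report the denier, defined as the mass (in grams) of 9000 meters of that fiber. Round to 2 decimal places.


Denier calculation:
Mass in grams = 0.654 mg / 1000 = 0.000654 g
Length in meters = 17.9 cm / 100 = 0.179 m
Linear density = mass / length = 0.000654 / 0.179 = 0.00365363 g/m
Denier = (g/m) * 9000 = 0.00365363 * 9000 = 32.88

32.88


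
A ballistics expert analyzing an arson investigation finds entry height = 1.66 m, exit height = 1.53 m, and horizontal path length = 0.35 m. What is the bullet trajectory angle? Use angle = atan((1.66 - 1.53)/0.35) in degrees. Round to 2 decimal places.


Bullet trajectory angle:
Height difference = 1.66 - 1.53 = 0.13 m
angle = atan(0.13 / 0.35)
angle = atan(0.371429)
angle = 20.38 degrees

20.38


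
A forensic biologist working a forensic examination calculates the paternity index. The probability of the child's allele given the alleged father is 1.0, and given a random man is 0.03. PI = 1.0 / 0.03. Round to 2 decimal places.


Paternity Index calculation:
PI = P(allele|father) / P(allele|random)
PI = 1.0 / 0.03
PI = 33.33

33.33


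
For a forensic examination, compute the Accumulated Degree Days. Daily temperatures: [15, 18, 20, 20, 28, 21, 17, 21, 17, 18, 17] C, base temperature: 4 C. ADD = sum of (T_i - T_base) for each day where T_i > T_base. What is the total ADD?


Computing ADD day by day:
Day 1: max(0, 15 - 4) = 11
Day 2: max(0, 18 - 4) = 14
Day 3: max(0, 20 - 4) = 16
Day 4: max(0, 20 - 4) = 16
Day 5: max(0, 28 - 4) = 24
Day 6: max(0, 21 - 4) = 17
Day 7: max(0, 17 - 4) = 13
Day 8: max(0, 21 - 4) = 17
Day 9: max(0, 17 - 4) = 13
Day 10: max(0, 18 - 4) = 14
Day 11: max(0, 17 - 4) = 13
Total ADD = 168

168


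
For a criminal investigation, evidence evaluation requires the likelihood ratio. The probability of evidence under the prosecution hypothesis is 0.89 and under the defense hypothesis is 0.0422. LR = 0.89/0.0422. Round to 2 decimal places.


Likelihood ratio calculation:
LR = P(E|Hp) / P(E|Hd)
LR = 0.89 / 0.0422
LR = 21.09

21.09


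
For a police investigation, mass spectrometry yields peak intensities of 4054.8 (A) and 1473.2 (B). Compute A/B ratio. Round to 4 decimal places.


Spectral peak ratio:
Peak A = 4054.8 counts
Peak B = 1473.2 counts
Ratio = 4054.8 / 1473.2 = 2.7524

2.7524


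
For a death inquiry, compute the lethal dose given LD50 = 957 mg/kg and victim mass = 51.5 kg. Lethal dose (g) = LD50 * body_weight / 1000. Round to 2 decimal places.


Lethal dose calculation:
Lethal dose = LD50 * body_weight / 1000
= 957 * 51.5 / 1000
= 49285.5 / 1000
= 49.29 g

49.29


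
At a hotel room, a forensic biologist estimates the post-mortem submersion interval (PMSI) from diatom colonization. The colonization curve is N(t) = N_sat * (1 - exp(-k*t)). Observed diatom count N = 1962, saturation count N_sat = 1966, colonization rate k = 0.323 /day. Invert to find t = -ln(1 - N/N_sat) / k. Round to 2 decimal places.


PMSI from diatom colonization curve:
N / N_sat = 1962 / 1966 = 0.997965
1 - N/N_sat = 0.002035
ln(1 - N/N_sat) = -6.197259
t = -ln(1 - N/N_sat) / k = -(-6.197259) / 0.323 = 19.19 days

19.19


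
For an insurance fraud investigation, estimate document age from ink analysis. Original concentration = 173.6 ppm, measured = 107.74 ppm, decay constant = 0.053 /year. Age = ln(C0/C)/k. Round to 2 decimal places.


Document age estimation:
C0/C = 173.6 / 107.74 = 1.611286
ln(C0/C) = 0.477033
t = 0.477033 / 0.053 = 9.00 years

9.00


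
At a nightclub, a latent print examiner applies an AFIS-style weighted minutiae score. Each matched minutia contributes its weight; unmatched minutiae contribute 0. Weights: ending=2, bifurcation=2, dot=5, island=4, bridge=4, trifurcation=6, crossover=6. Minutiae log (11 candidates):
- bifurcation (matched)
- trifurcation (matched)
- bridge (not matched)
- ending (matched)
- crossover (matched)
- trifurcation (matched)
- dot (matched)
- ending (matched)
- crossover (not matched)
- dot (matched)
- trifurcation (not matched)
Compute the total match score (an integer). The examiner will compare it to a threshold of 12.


Weighted minutiae match score:
  bifurcation: matched, +2 (running total 2)
  trifurcation: matched, +6 (running total 8)
  bridge: not matched, +0
  ending: matched, +2 (running total 10)
  crossover: matched, +6 (running total 16)
  trifurcation: matched, +6 (running total 22)
  dot: matched, +5 (running total 27)
  ending: matched, +2 (running total 29)
  crossover: not matched, +0
  dot: matched, +5 (running total 34)
  trifurcation: not matched, +0
Total score = 34
Threshold = 12; verdict = identification

34


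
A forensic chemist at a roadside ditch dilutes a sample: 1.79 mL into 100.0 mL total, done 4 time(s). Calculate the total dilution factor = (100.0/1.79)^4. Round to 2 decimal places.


Dilution factor calculation:
Single dilution = V_total / V_sample = 100.0 / 1.79 ≈ 55.865922
Number of dilutions = 4
Total DF = (100.0 / 1.79)^4 (full precision, rounded at the end) = 9740648.60

9740648.60


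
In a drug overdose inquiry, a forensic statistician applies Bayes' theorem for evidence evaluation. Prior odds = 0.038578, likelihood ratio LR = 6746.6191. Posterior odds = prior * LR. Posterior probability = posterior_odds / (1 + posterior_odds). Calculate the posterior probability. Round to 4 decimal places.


Bayesian evidence evaluation:
Posterior odds = prior_odds * LR = 0.038578 * 6746.6191 = 260.2711
Posterior probability = posterior_odds / (1 + posterior_odds)
= 260.2711 / (1 + 260.2711)
= 260.2711 / 261.2711
= 0.9962

0.9962
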